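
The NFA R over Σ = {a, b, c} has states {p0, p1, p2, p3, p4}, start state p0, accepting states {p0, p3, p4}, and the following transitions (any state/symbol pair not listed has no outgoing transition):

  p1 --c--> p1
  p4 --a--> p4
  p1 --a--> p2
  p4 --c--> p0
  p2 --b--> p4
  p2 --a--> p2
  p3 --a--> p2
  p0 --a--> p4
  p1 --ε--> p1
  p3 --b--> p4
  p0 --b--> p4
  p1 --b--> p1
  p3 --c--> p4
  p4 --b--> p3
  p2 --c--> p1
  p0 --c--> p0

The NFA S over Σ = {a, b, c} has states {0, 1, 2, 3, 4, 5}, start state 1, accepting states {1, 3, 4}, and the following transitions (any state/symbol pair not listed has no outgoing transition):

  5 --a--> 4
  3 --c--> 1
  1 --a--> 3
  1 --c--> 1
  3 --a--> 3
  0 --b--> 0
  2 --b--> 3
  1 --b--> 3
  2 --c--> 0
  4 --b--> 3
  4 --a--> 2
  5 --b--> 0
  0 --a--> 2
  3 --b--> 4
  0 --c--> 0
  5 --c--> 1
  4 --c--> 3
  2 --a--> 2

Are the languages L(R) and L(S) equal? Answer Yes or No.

Yes

Exploring the product automaton R × S from the start pair (p0, 1), following both machines on each input symbol, reaches 5 state pairs: (p0, 1), (p4, 3), (p3, 4), (p2, 2), (p1, 0).
R accepts in {p0, p3, p4} and S accepts in {1, 3, 4}. In every reachable pair the two components are either both accepting — (p0, 1), (p4, 3), (p3, 4) — or both non-accepting, so no string is accepted by exactly one of the machines: L(R) \ L(S) and L(S) \ L(R) are both empty.
Hence every string is accepted by R iff it is accepted by S, and the two languages coincide.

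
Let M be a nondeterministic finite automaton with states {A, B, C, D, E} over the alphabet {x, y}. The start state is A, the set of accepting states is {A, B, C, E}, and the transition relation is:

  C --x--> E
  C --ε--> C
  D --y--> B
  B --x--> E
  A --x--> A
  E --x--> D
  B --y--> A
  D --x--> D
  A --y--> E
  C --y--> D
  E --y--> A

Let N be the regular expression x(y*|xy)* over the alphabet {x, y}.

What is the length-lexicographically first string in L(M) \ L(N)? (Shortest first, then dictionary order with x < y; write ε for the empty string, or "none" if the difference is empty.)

ε

The empty string ε is accepted by M but not by N.
Since ε is the unique shortest string, it is the required witness.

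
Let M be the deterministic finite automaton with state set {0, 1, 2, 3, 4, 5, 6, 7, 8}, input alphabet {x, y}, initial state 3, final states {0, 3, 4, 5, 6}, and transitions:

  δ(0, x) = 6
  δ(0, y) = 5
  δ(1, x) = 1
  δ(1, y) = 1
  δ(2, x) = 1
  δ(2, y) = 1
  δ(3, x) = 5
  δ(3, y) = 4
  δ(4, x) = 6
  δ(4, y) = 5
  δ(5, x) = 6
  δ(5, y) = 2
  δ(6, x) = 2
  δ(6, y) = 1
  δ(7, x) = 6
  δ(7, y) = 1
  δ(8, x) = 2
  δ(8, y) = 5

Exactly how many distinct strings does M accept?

The useful subgraph on states {3, 4, 5, 6} is acyclic, so L(M) is finite; the longest accepting path visits 4 useful states, giving maximum string length 3.
Counting accepting paths from 3 by length: 1 of length 0, 2 of length 1, 3 of length 2, 1 of length 3. Total 7.

7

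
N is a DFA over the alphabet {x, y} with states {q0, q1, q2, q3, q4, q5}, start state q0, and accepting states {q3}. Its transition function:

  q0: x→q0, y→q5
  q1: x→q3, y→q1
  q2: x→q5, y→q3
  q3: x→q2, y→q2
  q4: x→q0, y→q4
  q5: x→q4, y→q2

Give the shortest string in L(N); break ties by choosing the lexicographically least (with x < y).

yyy

A breadth-first search from q0 reaches an accepting state first via the path q0 → q5 → q2 → q3 on input yyy.
No string of length < 3 is accepted (BFS exhausts all shorter strings without reaching an accepting state), and yyy is the lexicographically least accepting string of length 3.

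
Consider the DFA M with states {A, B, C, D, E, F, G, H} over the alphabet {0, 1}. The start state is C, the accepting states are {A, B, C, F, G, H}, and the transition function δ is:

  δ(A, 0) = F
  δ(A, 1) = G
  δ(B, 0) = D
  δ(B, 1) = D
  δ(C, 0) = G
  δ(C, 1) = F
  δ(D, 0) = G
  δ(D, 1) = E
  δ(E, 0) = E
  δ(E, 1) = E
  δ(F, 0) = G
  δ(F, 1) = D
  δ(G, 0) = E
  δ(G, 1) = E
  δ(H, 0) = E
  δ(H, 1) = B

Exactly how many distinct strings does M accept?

The useful subgraph on states {C, D, F, G} is acyclic, so L(M) is finite; the longest accepting path visits 4 useful states, giving maximum string length 3.
Counting accepting paths from C by length: 1 of length 0, 2 of length 1, 1 of length 2, 1 of length 3. Total 5.

5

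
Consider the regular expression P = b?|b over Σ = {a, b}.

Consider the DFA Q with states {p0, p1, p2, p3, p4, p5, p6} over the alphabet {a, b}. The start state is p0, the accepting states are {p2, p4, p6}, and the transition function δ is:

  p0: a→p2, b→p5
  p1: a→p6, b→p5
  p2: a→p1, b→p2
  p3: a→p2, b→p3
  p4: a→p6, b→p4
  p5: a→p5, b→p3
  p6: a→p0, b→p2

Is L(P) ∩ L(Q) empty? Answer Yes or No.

Yes

Converting the expression P to a DFA (subset construction, then merging equivalent states) gives the minimal DFA with states {r0, r1, r2}, start state r0, accepting states {r0, r2} and transitions r0: a→r1, b→r2; r1: a→r1, b→r1; r2: a→r1, b→r1.
Exploring the product automaton P × Q from the start pair (r0, p0), following both machines on each input symbol, reaches 8 state pairs: (r0, p0), (r1, p2), (r2, p5), (r1, p1), (r1, p5), (r1, p3), (r1, p6), (r1, p0).
P accepts in {r0, r2} and Q accepts in {p2, p4, p6}; no reachable pair has both components accepting, so no string drives both machines to acceptance simultaneously and L(P) ∩ L(Q) = ∅.
So no string is accepted by both, and the intersection is empty.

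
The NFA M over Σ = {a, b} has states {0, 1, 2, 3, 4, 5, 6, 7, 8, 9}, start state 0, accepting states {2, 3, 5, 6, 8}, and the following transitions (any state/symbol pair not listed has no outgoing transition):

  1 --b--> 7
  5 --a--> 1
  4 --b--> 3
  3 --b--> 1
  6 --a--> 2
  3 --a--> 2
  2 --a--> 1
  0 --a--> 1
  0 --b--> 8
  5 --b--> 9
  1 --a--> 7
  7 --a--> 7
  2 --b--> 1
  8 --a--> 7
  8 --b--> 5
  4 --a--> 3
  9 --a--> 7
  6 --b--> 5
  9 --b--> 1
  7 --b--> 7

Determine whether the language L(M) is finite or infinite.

finite

The useful states (reachable from 0 and able to reach an accepting state) are {0, 5, 8}.
Restricted to these states the transition graph has no cycle, so every accepting path has bounded length and L is finite.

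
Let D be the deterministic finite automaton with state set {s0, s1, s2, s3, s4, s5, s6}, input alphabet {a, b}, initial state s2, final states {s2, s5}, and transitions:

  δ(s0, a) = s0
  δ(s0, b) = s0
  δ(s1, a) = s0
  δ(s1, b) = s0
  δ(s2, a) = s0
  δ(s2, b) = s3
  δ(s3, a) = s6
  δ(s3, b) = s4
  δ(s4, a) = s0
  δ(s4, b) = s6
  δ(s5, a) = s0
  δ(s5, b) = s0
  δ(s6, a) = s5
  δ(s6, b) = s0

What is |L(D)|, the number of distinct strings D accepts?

3

The useful subgraph on states {s2, s3, s4, s5, s6} is acyclic, so L(D) is finite; the longest accepting path visits 5 useful states, giving maximum string length 4.
Counting accepting paths from s2 by length: 1 of length 0, 1 of length 3, 1 of length 4. Total 3.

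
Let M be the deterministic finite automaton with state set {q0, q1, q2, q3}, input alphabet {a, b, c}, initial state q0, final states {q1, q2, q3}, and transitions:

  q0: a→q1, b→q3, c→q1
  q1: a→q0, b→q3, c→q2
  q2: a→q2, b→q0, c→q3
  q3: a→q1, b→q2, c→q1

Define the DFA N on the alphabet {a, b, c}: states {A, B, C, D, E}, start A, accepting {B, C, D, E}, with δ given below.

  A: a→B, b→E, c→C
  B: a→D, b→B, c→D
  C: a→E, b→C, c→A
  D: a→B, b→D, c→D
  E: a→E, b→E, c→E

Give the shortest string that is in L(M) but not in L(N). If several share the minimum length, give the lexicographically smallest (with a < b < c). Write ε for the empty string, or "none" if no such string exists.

The string cc is accepted by M but not by N.
No shorter string lies in the difference, and cc is the lexicographically first length-2 string in L(M) \ L(N).

cc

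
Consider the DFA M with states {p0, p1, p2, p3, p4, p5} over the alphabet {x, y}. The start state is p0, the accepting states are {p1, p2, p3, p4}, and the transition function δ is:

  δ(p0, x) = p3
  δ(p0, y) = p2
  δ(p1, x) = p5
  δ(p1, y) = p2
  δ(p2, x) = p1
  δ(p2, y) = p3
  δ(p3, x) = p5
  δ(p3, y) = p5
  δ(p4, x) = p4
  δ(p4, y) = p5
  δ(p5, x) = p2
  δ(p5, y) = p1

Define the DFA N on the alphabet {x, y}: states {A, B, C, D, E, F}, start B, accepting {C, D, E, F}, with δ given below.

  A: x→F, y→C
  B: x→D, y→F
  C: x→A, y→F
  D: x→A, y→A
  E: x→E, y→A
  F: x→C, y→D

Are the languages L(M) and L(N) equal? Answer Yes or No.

Exploring the product automaton M × N from the start pair (p0, B), following both machines on each input symbol, reaches 5 state pairs: (p0, B), (p3, D), (p2, F), (p5, A), (p1, C).
M accepts in {p1, p2, p3, p4} and N accepts in {C, D, E, F}. In every reachable pair the two components are either both accepting — (p3, D), (p2, F), (p1, C) — or both non-accepting, so no string is accepted by exactly one of the machines: L(M) \ L(N) and L(N) \ L(M) are both empty.
Hence every string is accepted by M iff it is accepted by N, and the two languages coincide.

Yes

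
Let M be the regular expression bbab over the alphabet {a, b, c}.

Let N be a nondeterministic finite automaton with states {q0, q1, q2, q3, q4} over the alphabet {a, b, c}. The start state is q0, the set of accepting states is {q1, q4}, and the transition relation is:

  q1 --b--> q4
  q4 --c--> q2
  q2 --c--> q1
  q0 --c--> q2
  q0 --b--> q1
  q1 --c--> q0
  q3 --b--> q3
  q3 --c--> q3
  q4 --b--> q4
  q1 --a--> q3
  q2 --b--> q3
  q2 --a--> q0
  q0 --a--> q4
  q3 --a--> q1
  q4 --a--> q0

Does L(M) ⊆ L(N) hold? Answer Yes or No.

Converting the expression M to a DFA (subset construction, then merging equivalent states) gives the minimal DFA with states {m0, m1, m2, m3, m4, m5}, start state m0, accepting states {m5} and transitions m0: a→m1, b→m2, c→m1; m1: a→m1, b→m1, c→m1; m2: a→m1, b→m3, c→m1; m3: a→m4, b→m1, c→m1; m4: a→m1, b→m5, c→m1; m5: a→m1, b→m1, c→m1.
Exploring the product automaton M × N from the start pair (m0, q0), following both machines on each input symbol, reaches 10 state pairs: (m0, q0), (m1, q4), (m2, q1), (m1, q2), (m1, q0), (m1, q3), (m3, q4), (m1, q1), (m4, q0), (m5, q1).
M accepts in {m5} and N accepts in {q1, q4}. The reachable pairs whose M-component is accepting are (m5, q1); in each of them the N-component is accepting too, so the product for L(M) \ L(N) (M-component accepting, N-component rejecting) has no reachable accepting pair and the difference is empty.
Hence every string in L(M) is also in L(N).

Yes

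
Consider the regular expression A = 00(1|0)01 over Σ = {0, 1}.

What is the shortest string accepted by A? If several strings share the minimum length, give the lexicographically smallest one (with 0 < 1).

By inspection of the expression, no string of length less than 5 matches, and 00001 is the lexicographically first match of length 5.

00001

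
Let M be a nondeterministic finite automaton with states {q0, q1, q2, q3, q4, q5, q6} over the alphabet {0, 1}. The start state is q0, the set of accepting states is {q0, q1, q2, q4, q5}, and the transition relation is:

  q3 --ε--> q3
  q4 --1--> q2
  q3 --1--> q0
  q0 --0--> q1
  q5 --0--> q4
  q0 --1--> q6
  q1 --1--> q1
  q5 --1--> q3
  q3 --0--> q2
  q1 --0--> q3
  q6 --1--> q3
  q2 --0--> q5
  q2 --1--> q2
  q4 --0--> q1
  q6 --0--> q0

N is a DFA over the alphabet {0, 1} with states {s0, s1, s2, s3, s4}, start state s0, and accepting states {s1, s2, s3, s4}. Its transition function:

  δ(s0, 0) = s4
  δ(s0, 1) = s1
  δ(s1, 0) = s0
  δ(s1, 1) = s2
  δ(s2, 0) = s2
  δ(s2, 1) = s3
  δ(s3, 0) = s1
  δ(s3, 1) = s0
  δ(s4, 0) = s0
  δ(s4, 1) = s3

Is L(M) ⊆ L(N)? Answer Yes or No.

No

The empty string ε is in L(M) but not in L(N).
So L(M) ⊄ L(N).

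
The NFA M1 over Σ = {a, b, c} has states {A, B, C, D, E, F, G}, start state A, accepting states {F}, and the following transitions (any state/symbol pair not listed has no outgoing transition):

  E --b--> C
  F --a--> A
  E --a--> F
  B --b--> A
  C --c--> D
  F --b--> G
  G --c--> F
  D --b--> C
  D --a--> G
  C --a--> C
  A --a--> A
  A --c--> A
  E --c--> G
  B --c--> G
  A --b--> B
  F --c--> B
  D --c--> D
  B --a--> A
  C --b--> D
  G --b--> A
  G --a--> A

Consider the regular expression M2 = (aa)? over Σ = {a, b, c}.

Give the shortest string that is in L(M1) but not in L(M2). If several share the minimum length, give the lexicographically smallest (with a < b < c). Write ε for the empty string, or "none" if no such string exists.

The string bcc is accepted by M1 but not by M2.
No shorter string lies in the difference, and bcc is the lexicographically first length-3 string in L(M1) \ L(M2).

bcc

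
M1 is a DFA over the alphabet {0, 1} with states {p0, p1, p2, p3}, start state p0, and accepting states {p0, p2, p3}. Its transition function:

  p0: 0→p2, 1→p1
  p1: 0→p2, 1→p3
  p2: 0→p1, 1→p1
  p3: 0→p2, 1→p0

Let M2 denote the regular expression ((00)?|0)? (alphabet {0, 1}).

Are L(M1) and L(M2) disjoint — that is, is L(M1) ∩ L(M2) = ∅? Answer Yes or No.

No

The empty string ε is accepted by both M1 and M2.
Hence L(M1) ∩ L(M2) ≠ ∅.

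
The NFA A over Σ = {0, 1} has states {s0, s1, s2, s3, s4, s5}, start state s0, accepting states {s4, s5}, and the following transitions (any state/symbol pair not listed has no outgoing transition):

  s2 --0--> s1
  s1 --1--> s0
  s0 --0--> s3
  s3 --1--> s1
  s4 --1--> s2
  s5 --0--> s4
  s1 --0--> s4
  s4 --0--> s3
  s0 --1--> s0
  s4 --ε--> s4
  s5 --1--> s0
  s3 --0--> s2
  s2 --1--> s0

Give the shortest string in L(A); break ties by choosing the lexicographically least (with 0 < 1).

A breadth-first search from s0 reaches an accepting state first via the path s0 → s3 → s1 → s4 on input 010.
No string of length < 3 is accepted (BFS exhausts all shorter strings without reaching an accepting state), and 010 is the lexicographically least accepting string of length 3.

010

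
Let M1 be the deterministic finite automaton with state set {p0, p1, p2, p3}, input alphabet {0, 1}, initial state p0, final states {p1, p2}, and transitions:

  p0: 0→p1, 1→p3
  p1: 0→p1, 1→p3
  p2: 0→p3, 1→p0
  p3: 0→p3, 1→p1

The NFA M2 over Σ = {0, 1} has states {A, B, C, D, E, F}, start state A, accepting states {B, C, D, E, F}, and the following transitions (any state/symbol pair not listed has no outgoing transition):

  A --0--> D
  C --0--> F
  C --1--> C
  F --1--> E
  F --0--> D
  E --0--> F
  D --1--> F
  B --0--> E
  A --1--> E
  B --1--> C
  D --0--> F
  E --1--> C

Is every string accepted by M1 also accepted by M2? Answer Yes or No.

Yes

Exploring the product automaton M1 × M2 from the start pair (p0, A), following both machines on each input symbol, reaches 9 state pairs: (p0, A), (p1, D), (p3, E), (p1, F), (p3, F), (p1, C), (p3, D), (p1, E), (p3, C).
M1 accepts in {p1, p2} and M2 accepts in {B, C, D, E, F}. The reachable pairs whose M1-component is accepting are (p1, D), (p1, F), (p1, C), (p1, E); in each of them the M2-component is accepting too, so the product for L(M1) \ L(M2) (M1-component accepting, M2-component rejecting) has no reachable accepting pair and the difference is empty.
Hence every string in L(M1) is also in L(M2).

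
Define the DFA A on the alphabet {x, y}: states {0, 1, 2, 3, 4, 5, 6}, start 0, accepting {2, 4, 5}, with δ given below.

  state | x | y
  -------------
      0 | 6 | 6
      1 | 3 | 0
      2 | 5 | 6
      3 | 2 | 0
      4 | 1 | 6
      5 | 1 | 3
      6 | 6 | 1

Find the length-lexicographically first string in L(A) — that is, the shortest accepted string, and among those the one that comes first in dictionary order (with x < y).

A breadth-first search from 0 reaches an accepting state first via the path 0 → 6 → 1 → 3 → 2 on input xyxx.
No string of length < 4 is accepted (BFS exhausts all shorter strings without reaching an accepting state), and xyxx is the lexicographically least accepting string of length 4.

xyxx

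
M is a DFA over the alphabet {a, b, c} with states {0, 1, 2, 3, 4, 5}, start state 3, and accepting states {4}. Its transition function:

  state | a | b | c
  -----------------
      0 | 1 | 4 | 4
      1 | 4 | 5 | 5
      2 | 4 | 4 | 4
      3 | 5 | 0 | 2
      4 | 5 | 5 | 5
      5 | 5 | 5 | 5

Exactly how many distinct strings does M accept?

6

The useful subgraph on states {0, 1, 2, 3, 4} is acyclic, so L(M) is finite; the longest accepting path visits 4 useful states, giving maximum string length 3.
Counting accepting paths from 3 by length: 5 of length 2, 1 of length 3. Total 6.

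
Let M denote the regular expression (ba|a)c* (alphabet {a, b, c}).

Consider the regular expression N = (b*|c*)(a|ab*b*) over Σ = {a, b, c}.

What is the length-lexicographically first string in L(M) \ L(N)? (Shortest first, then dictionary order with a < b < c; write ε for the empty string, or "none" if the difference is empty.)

The string ac is accepted by M but not by N.
No shorter string lies in the difference, and ac is the lexicographically first length-2 string in L(M) \ L(N).

ac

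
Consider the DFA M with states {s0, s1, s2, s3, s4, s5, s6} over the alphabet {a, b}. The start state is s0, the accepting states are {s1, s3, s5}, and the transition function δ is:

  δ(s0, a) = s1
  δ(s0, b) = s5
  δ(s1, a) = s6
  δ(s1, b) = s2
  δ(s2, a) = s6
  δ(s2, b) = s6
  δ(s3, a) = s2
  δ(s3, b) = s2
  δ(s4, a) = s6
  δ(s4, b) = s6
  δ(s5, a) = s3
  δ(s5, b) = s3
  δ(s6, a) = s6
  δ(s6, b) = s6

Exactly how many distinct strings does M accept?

The useful subgraph on states {s0, s1, s3, s5} is acyclic, so L(M) is finite; the longest accepting path visits 3 useful states, giving maximum string length 2.
Counting accepting paths from s0 by length: 2 of length 1, 2 of length 2. Total 4.

4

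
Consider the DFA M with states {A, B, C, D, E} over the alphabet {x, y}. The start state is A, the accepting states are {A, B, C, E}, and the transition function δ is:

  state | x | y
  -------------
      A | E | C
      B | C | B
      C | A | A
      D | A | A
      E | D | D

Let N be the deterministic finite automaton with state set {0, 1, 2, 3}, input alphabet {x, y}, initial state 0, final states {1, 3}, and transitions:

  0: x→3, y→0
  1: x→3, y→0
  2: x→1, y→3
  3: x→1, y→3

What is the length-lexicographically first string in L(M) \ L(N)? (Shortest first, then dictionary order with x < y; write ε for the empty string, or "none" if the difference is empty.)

ε

The empty string ε is accepted by M but not by N.
Since ε is the unique shortest string, it is the required witness.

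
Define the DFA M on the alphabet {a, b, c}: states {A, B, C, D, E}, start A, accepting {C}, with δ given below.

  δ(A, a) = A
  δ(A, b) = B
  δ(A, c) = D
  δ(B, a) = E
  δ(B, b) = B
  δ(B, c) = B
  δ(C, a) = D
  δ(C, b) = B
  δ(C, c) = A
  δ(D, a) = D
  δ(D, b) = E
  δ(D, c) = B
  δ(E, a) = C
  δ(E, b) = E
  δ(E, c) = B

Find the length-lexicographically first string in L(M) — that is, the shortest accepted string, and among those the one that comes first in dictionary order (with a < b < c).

A breadth-first search from A reaches an accepting state first via the path A → B → E → C on input baa.
No string of length < 3 is accepted (BFS exhausts all shorter strings without reaching an accepting state), and baa is the lexicographically least accepting string of length 3.

baa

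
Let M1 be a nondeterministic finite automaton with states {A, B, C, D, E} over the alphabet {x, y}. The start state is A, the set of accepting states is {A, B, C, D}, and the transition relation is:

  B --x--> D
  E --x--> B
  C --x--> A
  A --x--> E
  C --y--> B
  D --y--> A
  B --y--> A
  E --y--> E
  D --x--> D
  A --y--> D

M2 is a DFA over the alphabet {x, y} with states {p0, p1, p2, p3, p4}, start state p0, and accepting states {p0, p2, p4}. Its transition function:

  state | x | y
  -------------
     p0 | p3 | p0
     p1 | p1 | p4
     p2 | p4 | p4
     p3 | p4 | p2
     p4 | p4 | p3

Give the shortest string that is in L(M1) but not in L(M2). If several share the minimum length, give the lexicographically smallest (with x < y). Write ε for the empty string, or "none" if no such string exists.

yx

The string yx is accepted by M1 but not by M2.
No shorter string lies in the difference, and yx is the lexicographically first length-2 string in L(M1) \ L(M2).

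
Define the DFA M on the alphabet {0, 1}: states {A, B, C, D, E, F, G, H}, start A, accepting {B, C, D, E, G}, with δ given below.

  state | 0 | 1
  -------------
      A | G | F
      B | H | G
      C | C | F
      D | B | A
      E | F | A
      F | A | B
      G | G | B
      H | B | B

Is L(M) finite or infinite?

infinite

State A is reachable from the start and can reach an accepting state, and it lies on the cycle A → F → A.
Traversing that cycle any number of times yields accepted strings of unbounded length, so the language is infinite.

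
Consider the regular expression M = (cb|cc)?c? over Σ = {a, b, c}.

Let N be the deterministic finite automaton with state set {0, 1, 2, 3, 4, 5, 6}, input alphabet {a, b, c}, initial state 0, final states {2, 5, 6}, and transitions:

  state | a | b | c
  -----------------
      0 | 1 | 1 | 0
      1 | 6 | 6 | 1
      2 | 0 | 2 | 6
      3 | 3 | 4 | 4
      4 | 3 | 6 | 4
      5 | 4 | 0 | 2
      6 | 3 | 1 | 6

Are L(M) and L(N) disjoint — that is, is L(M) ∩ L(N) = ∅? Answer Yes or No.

Converting the expression M to a DFA (subset construction, then merging equivalent states) gives the minimal DFA with states {m0, m1, m2, m3, m4}, start state m0, accepting states {m0, m2, m3, m4} and transitions m0: a→m1, b→m1, c→m2; m1: a→m1, b→m1, c→m1; m2: a→m1, b→m3, c→m3; m3: a→m1, b→m1, c→m4; m4: a→m1, b→m1, c→m1.
Exploring the product automaton M × N from the start pair (m0, 0), following both machines on each input symbol, reaches 11 state pairs: (m0, 0), (m1, 1), (m2, 0), (m1, 6), (m3, 1), (m3, 0), (m1, 3), (m4, 1), (m4, 0), (m1, 4), (m1, 0).
M accepts in {m0, m2, m3, m4} and N accepts in {2, 5, 6}; no reachable pair has both components accepting, so no string drives both machines to acceptance simultaneously and L(M) ∩ L(N) = ∅.
So no string is accepted by both, and the intersection is empty.

Yes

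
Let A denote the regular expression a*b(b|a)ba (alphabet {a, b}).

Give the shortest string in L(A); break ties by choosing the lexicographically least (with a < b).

baba

By inspection of the expression, no string of length less than 4 matches, and baba is the lexicographically first match of length 4.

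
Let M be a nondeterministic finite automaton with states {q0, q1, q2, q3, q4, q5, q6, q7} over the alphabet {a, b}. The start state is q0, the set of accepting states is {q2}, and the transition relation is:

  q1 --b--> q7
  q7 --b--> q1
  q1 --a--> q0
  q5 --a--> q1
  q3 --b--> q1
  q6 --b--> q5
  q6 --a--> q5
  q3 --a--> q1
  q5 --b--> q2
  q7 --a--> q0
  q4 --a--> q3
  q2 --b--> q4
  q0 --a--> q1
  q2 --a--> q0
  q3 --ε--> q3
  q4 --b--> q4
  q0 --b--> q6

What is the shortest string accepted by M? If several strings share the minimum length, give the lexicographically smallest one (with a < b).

bab

A breadth-first search from q0 reaches an accepting state first via the path q0 → q6 → q5 → q2 on input bab.
No string of length < 3 is accepted (BFS exhausts all shorter strings without reaching an accepting state), and bab is the lexicographically least accepting string of length 3.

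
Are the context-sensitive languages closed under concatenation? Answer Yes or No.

Yes

With disjoint nonterminals (and terminals first replaced by fresh nonterminal copies so contexts cannot straddle the boundary), S → S₁S₂ added to two noncontracting grammars is noncontracting and generates L₁L₂; equivalently an LBA guesses the split point and checks each part in place.
So the context-sensitive languages are closed under concatenation.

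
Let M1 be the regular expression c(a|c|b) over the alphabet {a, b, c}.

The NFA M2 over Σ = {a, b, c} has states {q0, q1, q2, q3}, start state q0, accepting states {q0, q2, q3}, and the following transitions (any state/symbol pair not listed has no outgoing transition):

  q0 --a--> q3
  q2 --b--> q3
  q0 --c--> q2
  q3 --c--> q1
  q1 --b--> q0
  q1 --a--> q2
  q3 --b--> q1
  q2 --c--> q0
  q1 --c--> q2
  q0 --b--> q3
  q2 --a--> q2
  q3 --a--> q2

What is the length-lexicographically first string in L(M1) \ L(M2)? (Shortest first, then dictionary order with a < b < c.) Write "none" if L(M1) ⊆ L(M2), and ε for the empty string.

none

Converting the expression M1 to a DFA (subset construction, then merging equivalent states) gives the minimal DFA with states {r0, r1, r2, r3}, start state r0, accepting states {r3} and transitions r0: a→r1, b→r1, c→r2; r1: a→r1, b→r1, c→r1; r2: a→r3, b→r3, c→r3; r3: a→r1, b→r1, c→r1.
Exploring the product automaton M1 × M2 from the start pair (r0, q0), following both machines on each input symbol, reaches 9 state pairs: (r0, q0), (r1, q3), (r2, q2), (r1, q2), (r1, q1), (r3, q2), (r3, q3), (r3, q0), (r1, q0).
M1 accepts in {r3} and M2 accepts in {q0, q2, q3}. The reachable pairs whose M1-component is accepting are (r3, q2), (r3, q3), (r3, q0); in each of them the M2-component is accepting too, so the product for L(M1) \ L(M2) (M1-component accepting, M2-component rejecting) has no reachable accepting pair and the difference is empty.
So every string accepted by M1 is also accepted by M2: L(M1) \ L(M2) = ∅ and there is no such string.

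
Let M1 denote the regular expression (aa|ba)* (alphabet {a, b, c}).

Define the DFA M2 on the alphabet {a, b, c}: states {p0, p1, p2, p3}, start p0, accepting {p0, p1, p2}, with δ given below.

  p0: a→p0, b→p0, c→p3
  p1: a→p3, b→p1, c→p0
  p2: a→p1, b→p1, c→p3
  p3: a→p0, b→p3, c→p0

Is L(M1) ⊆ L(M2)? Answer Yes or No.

Converting the expression M1 to a DFA (subset construction, then merging equivalent states) gives the minimal DFA with states {r0, r1, r2}, start state r0, accepting states {r0} and transitions r0: a→r1, b→r1, c→r2; r1: a→r0, b→r2, c→r2; r2: a→r2, b→r2, c→r2.
Exploring the product automaton M1 × M2 from the start pair (r0, p0), following both machines on each input symbol, reaches 4 state pairs: (r0, p0), (r1, p0), (r2, p3), (r2, p0).
M1 accepts in {r0} and M2 accepts in {p0, p1, p2}. The reachable pairs whose M1-component is accepting are (r0, p0); in each of them the M2-component is accepting too, so the product for L(M1) \ L(M2) (M1-component accepting, M2-component rejecting) has no reachable accepting pair and the difference is empty.
Hence every string in L(M1) is also in L(M2).

Yes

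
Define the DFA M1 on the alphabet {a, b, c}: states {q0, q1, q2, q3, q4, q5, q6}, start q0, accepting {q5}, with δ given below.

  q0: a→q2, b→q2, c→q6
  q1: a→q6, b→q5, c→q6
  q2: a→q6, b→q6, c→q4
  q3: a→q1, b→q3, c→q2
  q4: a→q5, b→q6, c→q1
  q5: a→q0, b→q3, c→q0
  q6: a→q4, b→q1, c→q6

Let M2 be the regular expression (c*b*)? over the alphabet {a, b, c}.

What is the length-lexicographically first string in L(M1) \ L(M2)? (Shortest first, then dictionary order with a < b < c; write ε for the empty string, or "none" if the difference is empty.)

aca

The string aca is accepted by M1 but not by M2.
No shorter string lies in the difference, and aca is the lexicographically first length-3 string in L(M1) \ L(M2).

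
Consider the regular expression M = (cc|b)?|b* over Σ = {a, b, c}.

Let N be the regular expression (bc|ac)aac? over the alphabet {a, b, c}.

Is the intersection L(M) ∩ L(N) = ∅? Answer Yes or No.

Yes

Converting the expression M to a DFA (subset construction, then merging equivalent states) gives the minimal DFA with states {m0, m1, m2, m3, m4}, start state m0, accepting states {m0, m2, m4} and transitions m0: a→m1, b→m2, c→m3; m1: a→m1, b→m1, c→m1; m2: a→m1, b→m2, c→m1; m3: a→m1, b→m1, c→m4; m4: a→m1, b→m1, c→m1.
Converting the expression N to a DFA (subset construction, then merging equivalent states) gives the minimal DFA with states {n0, n1, n2, n3, n4, n5, n6}, start state n0, accepting states {n5, n6} and transitions n0: a→n1, b→n1, c→n2; n1: a→n2, b→n2, c→n3; n2: a→n2, b→n2, c→n2; n3: a→n4, b→n2, c→n2; n4: a→n5, b→n2, c→n2; n5: a→n2, b→n2, c→n6; n6: a→n2, b→n2, c→n2.
Exploring the product automaton M × N from the start pair (m0, n0), following both machines on each input symbol, reaches 11 state pairs: (m0, n0), (m1, n1), (m2, n1), (m3, n2), (m1, n2), (m1, n3), (m2, n2), (m4, n2), (m1, n4), (m1, n5), (m1, n6).
M accepts in {m0, m2, m4} and N accepts in {n5, n6}; no reachable pair has both components accepting, so no string drives both machines to acceptance simultaneously and L(M) ∩ L(N) = ∅.
So no string is accepted by both, and the intersection is empty.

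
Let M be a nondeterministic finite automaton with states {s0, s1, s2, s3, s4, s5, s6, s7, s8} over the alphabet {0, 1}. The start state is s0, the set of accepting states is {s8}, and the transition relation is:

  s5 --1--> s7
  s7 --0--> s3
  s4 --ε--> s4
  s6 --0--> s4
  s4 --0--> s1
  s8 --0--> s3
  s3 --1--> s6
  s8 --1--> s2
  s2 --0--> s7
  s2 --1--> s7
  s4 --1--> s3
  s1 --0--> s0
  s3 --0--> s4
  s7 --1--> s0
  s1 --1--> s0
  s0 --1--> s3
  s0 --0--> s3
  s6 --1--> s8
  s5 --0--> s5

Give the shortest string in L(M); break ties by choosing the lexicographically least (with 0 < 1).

A breadth-first search from s0 reaches an accepting state first via the path s0 → s3 → s6 → s8 on input 011.
No string of length < 3 is accepted (BFS exhausts all shorter strings without reaching an accepting state), and 011 is the lexicographically least accepting string of length 3.

011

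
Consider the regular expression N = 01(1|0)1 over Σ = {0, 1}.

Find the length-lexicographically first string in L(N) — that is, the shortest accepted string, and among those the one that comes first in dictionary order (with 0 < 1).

By inspection of the expression, no string of length less than 4 matches, and 0101 is the lexicographically first match of length 4.

0101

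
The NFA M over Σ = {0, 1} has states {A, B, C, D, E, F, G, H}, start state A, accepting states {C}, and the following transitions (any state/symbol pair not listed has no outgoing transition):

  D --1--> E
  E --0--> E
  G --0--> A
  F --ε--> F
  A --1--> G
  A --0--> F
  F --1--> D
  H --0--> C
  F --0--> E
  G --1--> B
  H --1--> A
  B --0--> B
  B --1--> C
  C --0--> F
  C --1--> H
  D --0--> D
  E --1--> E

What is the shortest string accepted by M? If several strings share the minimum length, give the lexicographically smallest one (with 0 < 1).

111

A breadth-first search from A reaches an accepting state first via the path A → G → B → C on input 111.
No string of length < 3 is accepted (BFS exhausts all shorter strings without reaching an accepting state), and 111 is the lexicographically least accepting string of length 3.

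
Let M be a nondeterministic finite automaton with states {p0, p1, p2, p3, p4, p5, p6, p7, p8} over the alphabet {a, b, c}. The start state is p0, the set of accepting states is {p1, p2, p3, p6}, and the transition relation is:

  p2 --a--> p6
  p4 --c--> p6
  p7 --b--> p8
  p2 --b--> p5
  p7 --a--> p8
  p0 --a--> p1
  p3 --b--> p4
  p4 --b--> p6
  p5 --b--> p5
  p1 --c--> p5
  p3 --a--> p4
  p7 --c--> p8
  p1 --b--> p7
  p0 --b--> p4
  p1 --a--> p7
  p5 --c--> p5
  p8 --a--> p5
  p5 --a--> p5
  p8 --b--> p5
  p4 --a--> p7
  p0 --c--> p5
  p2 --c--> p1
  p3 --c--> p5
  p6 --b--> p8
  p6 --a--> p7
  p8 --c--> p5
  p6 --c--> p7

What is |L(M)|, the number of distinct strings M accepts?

The useful subgraph on states {p0, p1, p4, p6} is acyclic, so L(M) is finite; the longest accepting path visits 3 useful states, giving maximum string length 2.
Counting accepting paths from p0 by length: 1 of length 1, 2 of length 2. Total 3.

3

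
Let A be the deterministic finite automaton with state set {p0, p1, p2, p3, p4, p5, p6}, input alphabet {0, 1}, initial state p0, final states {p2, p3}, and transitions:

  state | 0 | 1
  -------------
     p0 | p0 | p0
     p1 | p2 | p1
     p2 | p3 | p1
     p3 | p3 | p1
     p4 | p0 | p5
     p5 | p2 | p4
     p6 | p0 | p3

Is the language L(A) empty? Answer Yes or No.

Yes

The states reachable from the start state are {p0}.
None of the accepting states {p2, p3} is reachable, so no string is accepted and L(A) = ∅.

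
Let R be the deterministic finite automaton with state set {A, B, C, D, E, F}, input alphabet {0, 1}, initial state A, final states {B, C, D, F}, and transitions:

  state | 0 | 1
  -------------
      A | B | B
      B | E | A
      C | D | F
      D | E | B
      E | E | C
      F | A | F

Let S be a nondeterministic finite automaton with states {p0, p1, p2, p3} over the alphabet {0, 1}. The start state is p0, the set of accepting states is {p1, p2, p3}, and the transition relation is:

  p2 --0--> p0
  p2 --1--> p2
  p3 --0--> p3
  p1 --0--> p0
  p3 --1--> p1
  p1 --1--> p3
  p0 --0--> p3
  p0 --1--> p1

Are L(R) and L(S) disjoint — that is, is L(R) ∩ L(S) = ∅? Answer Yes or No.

No

The string 0 is accepted by both R and S.
Hence L(R) ∩ L(S) ≠ ∅.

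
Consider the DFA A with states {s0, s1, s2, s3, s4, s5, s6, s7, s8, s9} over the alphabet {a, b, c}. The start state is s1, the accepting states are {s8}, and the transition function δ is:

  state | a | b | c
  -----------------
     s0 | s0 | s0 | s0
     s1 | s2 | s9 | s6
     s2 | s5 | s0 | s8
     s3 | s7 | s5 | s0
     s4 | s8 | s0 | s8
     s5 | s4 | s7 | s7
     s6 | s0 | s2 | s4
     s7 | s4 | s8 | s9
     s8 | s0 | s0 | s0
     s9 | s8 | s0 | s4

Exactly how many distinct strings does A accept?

35

The useful subgraph on states {s1, s2, s4, s5, s6, s7, s8, s9} is acyclic, so L(A) is finite; the longest accepting path visits 8 useful states, giving maximum string length 7.
Counting accepting paths from s1 by length: 2 of length 2, 5 of length 3, 4 of length 4, 10 of length 5, 10 of length 6, 4 of length 7. Total 35.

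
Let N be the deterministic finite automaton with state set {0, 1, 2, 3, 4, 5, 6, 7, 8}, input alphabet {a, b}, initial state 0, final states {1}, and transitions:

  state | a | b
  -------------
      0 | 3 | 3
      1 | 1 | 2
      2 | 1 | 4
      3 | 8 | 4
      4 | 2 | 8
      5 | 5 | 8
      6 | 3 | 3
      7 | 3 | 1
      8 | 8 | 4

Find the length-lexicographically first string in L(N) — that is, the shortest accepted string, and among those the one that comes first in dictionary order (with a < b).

A breadth-first search from 0 reaches an accepting state first via the path 0 → 3 → 4 → 2 → 1 on input abaa.
No string of length < 4 is accepted (BFS exhausts all shorter strings without reaching an accepting state), and abaa is the lexicographically least accepting string of length 4.

abaa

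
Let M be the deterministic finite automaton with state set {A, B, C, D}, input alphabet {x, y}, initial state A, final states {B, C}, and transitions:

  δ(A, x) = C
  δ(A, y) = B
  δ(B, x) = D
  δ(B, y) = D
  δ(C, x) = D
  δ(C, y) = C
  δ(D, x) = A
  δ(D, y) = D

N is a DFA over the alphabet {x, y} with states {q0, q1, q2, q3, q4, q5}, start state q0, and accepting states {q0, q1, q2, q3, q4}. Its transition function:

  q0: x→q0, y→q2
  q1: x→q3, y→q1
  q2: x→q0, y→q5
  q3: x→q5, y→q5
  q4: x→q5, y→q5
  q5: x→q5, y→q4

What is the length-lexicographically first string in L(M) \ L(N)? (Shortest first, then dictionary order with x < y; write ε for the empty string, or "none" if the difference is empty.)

The string xyy is accepted by M but not by N.
No shorter string lies in the difference, and xyy is the lexicographically first length-3 string in L(M) \ L(N).

xyy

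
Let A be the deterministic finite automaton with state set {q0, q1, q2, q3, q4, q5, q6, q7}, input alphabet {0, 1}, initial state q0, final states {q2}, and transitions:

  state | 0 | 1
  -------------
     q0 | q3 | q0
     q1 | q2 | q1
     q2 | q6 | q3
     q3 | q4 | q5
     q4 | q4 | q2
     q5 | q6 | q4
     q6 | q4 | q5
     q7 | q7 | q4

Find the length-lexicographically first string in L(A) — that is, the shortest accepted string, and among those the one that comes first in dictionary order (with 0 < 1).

001

A breadth-first search from q0 reaches an accepting state first via the path q0 → q3 → q4 → q2 on input 001.
No string of length < 3 is accepted (BFS exhausts all shorter strings without reaching an accepting state), and 001 is the lexicographically least accepting string of length 3.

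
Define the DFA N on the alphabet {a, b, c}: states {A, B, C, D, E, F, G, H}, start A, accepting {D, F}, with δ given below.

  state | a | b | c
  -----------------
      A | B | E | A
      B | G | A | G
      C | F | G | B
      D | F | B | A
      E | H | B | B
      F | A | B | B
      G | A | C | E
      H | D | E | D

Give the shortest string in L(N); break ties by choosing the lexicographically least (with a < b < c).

baa

A breadth-first search from A reaches an accepting state first via the path A → E → H → D on input baa.
No string of length < 3 is accepted (BFS exhausts all shorter strings without reaching an accepting state), and baa is the lexicographically least accepting string of length 3.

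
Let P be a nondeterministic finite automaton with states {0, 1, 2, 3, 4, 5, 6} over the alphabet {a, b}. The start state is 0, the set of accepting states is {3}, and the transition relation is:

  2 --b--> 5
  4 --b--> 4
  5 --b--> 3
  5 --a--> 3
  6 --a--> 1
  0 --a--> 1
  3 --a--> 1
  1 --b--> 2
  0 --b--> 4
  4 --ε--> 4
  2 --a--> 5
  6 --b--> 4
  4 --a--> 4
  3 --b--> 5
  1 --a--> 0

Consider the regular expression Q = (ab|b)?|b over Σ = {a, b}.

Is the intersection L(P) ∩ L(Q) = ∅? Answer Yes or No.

Converting the expression Q to a DFA (subset construction, then merging equivalent states) gives the minimal DFA with states {q0, q1, q2, q3}, start state q0, accepting states {q0, q2} and transitions q0: a→q1, b→q2; q1: a→q3, b→q2; q2: a→q3, b→q3; q3: a→q3, b→q3.
Exploring the product automaton P × Q from the start pair (0, q0), following both machines on each input symbol, reaches 10 state pairs: (0, q0), (1, q1), (4, q2), (0, q3), (2, q2), (4, q3), (1, q3), (5, q3), (2, q3), (3, q3).
P accepts in {3} and Q accepts in {q0, q2}; no reachable pair has both components accepting, so no string drives both machines to acceptance simultaneously and L(P) ∩ L(Q) = ∅.
So no string is accepted by both, and the intersection is empty.

Yes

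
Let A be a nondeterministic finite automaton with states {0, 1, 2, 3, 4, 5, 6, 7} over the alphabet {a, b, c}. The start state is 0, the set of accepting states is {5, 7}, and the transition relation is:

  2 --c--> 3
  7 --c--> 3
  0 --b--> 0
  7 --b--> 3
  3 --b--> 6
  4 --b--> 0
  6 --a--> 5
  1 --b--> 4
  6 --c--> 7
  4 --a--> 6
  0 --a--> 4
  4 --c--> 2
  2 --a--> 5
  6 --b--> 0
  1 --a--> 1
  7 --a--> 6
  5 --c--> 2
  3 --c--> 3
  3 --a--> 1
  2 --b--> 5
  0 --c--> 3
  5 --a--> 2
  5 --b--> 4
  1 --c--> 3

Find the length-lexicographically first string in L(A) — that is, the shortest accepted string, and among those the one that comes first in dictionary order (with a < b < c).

A breadth-first search from 0 reaches an accepting state first via the path 0 → 4 → 6 → 5 on input aaa.
No string of length < 3 is accepted (BFS exhausts all shorter strings without reaching an accepting state), and aaa is the lexicographically least accepting string of length 3.

aaa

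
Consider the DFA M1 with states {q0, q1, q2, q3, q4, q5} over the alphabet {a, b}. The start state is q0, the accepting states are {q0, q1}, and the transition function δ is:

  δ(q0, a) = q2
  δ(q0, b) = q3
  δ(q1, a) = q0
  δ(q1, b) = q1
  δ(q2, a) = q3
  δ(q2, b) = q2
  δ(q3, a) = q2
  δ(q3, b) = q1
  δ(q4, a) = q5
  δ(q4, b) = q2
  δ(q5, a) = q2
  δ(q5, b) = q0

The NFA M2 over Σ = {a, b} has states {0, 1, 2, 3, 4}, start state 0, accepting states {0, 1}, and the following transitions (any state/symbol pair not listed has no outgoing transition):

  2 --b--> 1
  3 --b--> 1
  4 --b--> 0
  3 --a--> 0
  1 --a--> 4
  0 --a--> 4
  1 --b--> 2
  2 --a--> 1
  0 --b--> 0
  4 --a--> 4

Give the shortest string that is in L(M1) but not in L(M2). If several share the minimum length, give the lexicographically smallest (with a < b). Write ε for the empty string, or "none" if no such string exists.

bba

The string bba is accepted by M1 but not by M2.
No shorter string lies in the difference, and bba is the lexicographically first length-3 string in L(M1) \ L(M2).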